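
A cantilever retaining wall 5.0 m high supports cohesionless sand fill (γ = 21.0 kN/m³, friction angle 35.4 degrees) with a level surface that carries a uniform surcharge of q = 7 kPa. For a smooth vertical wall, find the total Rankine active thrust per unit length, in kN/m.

K_a = tan²(45° − φ/2) = 0.2664.
Soil triangle: ½ K_a γ H² = 0.5×0.2664×21.0×5.0² = 69.93 kN/m.
Surcharge rectangle: K_a q H = 0.2664×7×5.0 = 9.324 kN/m.
Total = 69.93 + 9.324 = 79.25 kN/m.

79.3 kN/m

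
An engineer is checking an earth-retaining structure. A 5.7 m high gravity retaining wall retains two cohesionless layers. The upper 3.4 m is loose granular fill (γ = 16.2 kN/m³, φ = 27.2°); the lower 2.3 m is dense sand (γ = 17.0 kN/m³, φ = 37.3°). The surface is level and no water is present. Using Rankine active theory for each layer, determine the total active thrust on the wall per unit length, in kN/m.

K_a1 = tan²(45°−27.2°/2) = 0.3726; K_a2 = tan²(45°−37.3°/2) = 0.2453.
Layer 1: σ at base = K_a1 γ₁ h₁ = 20.52 kPa; P₁ = ½×20.52×3.4 = 34.89.
Layer 2: σ_v at top = γ₁h₁ = 55.08; σ_h top = K_a2×55.08 = 13.51; σ_h base = K_a2×(55.08+17.0×2.3) = 23.11.
P₂ = ½(13.51+23.11)×2.3 = 42.11. Total P_a = 34.89+42.11 = 77.00 kN/m.

77.0 kN/m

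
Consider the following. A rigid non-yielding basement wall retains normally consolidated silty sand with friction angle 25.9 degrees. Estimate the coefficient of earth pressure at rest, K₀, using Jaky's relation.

0.563

K₀ = 1 − sin φ' = 1 − sin 25.9° = 0.5632.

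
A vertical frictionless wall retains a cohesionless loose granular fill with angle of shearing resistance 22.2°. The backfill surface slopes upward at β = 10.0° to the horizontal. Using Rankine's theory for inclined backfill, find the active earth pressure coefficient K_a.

K_a = cos β · (cos β − √(cos²β − cos²φ)) / (cos β + √(cos²β − cos²φ)).
cos β = 0.9848, cos φ = 0.9259, √(cos²β − cos²φ) = 0.3356.
K_a = 0.9848 × (0.9848 − 0.3356)/(0.9848 + 0.3356) = 0.4842.

0.484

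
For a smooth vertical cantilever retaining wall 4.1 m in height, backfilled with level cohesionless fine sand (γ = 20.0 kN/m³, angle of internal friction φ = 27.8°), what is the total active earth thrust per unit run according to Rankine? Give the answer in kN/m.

K_a = tan²(45° − φ/2) = 0.3639.
P_a = ½ K_a γ H² = 0.5 × 0.3639 × 20.0 × 4.1² = 61.17 kN/m.

61.2 kN/m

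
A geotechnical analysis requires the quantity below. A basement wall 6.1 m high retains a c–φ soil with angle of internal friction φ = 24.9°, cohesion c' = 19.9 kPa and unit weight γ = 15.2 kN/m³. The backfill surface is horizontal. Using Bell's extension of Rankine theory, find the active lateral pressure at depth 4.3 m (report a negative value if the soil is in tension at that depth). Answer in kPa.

1.22 kPa

K_a = (1 − sin φ)/(1 + sin φ) = 0.4074.
σ_a = K_a γ z − 2c√K_a = 0.4074×15.2×4.3 − 2×19.9×0.6383 = 1.225 kPa.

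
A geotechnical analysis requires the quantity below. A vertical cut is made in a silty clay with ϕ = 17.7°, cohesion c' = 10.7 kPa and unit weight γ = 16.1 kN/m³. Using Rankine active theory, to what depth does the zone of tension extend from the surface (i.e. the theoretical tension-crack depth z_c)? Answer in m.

1.82 m

K_a = tan²(45° − 17.7°/2) = 0.5337; √K_a = 0.7306.
The active pressure is zero where K_a γ z = 2c√K_a, so z_c = 2c/(γ√K_a) = 2×10.7/(16.1×0.7306) = 1.819 m.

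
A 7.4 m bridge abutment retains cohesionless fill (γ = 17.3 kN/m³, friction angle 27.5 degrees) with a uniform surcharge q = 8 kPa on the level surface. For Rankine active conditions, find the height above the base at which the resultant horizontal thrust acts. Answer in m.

K_a = 0.3682.
Triangular part P₁ = ½K_aγH² = 174.4 at H/3 = 2.467 m; rectangular part P₂ = K_a q H = 21.80 at H/2 = 3.700 m.
ȳ = (P₁·2.467 + P₂·3.700)/(P₁+P₂) = 2.604 m.

2.60 m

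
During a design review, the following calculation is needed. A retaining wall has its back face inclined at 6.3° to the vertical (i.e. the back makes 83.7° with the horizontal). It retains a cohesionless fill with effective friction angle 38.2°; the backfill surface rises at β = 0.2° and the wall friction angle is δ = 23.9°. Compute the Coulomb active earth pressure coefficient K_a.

0.262

K_a = sin²(α+φ) / [sin²α · sin(α−δ) · (1 + √{sin(φ+δ)sin(φ−β) / (sin(α−δ)sin(α+β))})²].
With α = 83.7°, φ = 38.2°, δ = 23.9°, β = 0.2°: K_a = 0.2618.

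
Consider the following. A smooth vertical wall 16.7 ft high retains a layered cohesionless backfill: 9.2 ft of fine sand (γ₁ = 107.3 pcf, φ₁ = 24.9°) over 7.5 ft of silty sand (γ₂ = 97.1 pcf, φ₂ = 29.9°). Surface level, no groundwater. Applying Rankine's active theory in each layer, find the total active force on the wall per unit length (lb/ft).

K_a1 = tan²(45°−24.9°/2) = 0.4074; K_a2 = tan²(45°−29.9°/2) = 0.3347.
Layer 1: σ at base = K_a1 γ₁ h₁ = 402.2 psf; P₁ = ½×402.2×9.2 = 1850.
Layer 2: σ_v at top = γ₁h₁ = 987.2; σ_h top = K_a2×987.2 = 330.4; σ_h base = K_a2×(987.2+97.1×7.5) = 574.1.
P₂ = ½(330.4+574.1)×7.5 = 3392. Total P_a = 1850+3392 = 5242 lb/ft.

5240 lb/ft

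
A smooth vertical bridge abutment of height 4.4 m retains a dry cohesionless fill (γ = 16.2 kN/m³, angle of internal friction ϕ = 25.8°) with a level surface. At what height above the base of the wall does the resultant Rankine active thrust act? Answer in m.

K_a = 0.3935.
The pressure distribution is triangular, so the resultant acts at H/3 above the base = 4.4/3 = 1.467 m.

1.47 m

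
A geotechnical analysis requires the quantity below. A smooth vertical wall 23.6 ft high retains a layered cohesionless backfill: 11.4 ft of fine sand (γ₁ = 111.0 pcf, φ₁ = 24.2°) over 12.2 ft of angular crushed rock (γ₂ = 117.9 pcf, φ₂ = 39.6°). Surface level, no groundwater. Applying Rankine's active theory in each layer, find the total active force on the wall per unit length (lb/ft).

K_a1 = tan²(45°−24.2°/2) = 0.4185; K_a2 = tan²(45°−39.6°/2) = 0.2214.
Layer 1: σ at base = K_a1 γ₁ h₁ = 529.6 psf; P₁ = ½×529.6×11.4 = 3019.
Layer 2: σ_v at top = γ₁h₁ = 1265; σ_h top = K_a2×1265 = 280.2; σ_h base = K_a2×(1265+117.9×12.2) = 598.7.
P₂ = ½(280.2+598.7)×12.2 = 5361. Total P_a = 3019+5361 = 8380 lb/ft.

8380 lb/ft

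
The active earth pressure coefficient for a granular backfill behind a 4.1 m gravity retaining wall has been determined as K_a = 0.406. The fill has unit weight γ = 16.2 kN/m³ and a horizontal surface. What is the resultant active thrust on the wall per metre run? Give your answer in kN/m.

P = ½ K_a γ H² = 0.5 × 0.406 × 16.2 × 4.1² = 55.28 kN/m.

55.3 kN/m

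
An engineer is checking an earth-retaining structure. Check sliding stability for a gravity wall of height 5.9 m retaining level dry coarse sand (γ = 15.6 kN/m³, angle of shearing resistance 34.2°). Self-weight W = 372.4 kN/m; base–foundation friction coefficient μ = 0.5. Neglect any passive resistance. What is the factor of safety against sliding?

2.45

K_a = tan²(45° − 34.2°/2) = 0.2803.
P_a = ½K_aγH² = 0.5×0.2803×15.6×5.9² = 76.12 kN/m, acting at H/3 = 1.967 m above the base.
FS_sliding = μW / P_a = 0.5×372.4 / 76.12 = 2.446.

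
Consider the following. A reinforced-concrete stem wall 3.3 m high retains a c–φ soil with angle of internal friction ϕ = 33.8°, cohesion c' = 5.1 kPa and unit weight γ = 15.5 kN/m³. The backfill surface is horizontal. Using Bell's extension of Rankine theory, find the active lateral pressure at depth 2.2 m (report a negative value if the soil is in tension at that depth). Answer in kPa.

K_a = (1 − sin φ)/(1 + sin φ) = 0.2851.
σ_a = K_a γ z − 2c√K_a = 0.2851×15.5×2.2 − 2×5.1×0.5340 = 4.276 kPa.

4.28 kPa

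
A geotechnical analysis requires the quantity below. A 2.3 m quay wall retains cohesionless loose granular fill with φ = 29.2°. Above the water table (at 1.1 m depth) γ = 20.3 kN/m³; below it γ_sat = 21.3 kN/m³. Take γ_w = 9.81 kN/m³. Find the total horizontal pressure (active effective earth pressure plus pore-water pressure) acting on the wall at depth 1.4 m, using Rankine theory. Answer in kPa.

11.8 kPa

K_a = (1 − sin φ)/(1 + sin φ) = 0.3442.
γ' = 21.3 − 9.81 = 11.49 kN/m³.
Effective vertical stress at 1.4 m: σ'_v = 20.3×1.1 + 11.49×0.300 = 25.78 kPa.
σ'_h = K_a σ'_v = 0.3442 × 25.78 = 8.873 kPa; u = γ_w × 0.300 = 2.943 kPa.
Total σ_h = 8.873 + 2.943 = 11.82 kPa.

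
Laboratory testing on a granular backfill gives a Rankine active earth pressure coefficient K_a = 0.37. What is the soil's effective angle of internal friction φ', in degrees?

K_a = tan²(45° − φ/2) ⇒ 45° − φ/2 = arctan(√0.37) = 31.31°.
φ = 2(45° − 31.31°) = 27.38°.

27.4°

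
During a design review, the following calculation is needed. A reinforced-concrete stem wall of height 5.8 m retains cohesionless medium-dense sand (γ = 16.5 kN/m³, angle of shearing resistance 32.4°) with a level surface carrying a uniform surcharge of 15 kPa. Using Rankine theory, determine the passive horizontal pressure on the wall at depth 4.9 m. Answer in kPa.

K_p = (1 + sin φ)/(1 − sin φ) = 3.309.
σ_v = γz + q = 16.5 × 4.9 + 15 = 95.85 kPa.
σ_h = K_p σ_v = 3.309 × 95.85 = 317.1 kPa.

317 kPa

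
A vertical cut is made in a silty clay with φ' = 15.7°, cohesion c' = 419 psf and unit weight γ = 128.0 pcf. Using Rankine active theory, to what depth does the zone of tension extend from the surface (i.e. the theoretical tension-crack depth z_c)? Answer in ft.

8.64 ft

K_a = tan²(45° − 15.7°/2) = 0.5741; √K_a = 0.7577.
The active pressure is zero where K_a γ z = 2c√K_a, so z_c = 2c/(γ√K_a) = 2×419/(128.0×0.7577) = 8.641 ft.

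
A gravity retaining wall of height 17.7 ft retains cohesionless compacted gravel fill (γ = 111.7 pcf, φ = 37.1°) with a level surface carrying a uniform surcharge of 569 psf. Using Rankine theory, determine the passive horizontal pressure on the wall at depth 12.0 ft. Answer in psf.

7710 psf

K_p = (1 + sin φ)/(1 − sin φ) = 4.040.
σ_v = γz + q = 111.7 × 12.0 + 569 = 1909 psf.
σ_h = K_p σ_v = 4.040 × 1909 = 7715 psf.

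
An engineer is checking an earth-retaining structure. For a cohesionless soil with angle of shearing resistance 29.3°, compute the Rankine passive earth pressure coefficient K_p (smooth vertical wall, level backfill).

K_p = (1 + sin φ)/(1 − sin φ) = tan²(45° + 29.3°/2) = 2.917.

2.92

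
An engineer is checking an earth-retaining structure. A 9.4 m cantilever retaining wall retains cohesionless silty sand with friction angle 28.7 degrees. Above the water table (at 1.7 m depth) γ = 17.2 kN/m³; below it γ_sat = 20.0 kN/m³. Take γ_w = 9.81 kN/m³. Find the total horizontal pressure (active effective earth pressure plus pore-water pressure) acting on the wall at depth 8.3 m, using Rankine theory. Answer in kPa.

K_a = (1 − sin φ)/(1 + sin φ) = 0.3511.
γ' = 20.0 − 9.81 = 10.19 kN/m³.
Effective vertical stress at 8.3 m: σ'_v = 17.2×1.7 + 10.19×6.60 = 96.49 kPa.
σ'_h = K_a σ'_v = 0.3511 × 96.49 = 33.88 kPa; u = γ_w × 6.60 = 64.75 kPa.
Total σ_h = 33.88 + 64.75 = 98.63 kPa.

98.6 kPa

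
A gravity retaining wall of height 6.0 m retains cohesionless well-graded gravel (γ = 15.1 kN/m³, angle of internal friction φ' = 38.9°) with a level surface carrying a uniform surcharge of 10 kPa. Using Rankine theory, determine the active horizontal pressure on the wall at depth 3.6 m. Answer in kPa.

14.7 kPa

K_a = (1 − sin φ)/(1 + sin φ) = 0.2285.
σ_v = γz + q = 15.1 × 3.6 + 10 = 64.36 kPa.
σ_h = K_a σ_v = 0.2285 × 64.36 = 14.71 kPa.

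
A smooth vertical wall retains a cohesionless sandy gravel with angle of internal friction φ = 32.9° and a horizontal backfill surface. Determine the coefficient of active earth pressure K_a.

0.296

K_a = (1 − sin φ)/(1 + sin φ) = (1 − sin 32.9°)/(1 + sin 32.9°) = 0.2960.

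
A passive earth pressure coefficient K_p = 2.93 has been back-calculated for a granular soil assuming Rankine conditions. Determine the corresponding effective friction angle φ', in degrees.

K_p = (1+sin φ)/(1−sin φ) ⇒ sin φ = (K_p − 1)/(K_p + 1) = 0.4911.
φ = arcsin(0.4911) = 29.41°.

29.4°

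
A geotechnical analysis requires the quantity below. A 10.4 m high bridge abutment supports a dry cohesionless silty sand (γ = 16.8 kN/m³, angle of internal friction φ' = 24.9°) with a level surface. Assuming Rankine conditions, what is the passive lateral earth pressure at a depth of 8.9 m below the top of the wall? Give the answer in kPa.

367 kPa

K_p = (1 + sin φ)/(1 − sin φ) = 2.454.
σ_h = K_p γ z = 2.454 × 16.8 × 8.9 = 367.0 kPa.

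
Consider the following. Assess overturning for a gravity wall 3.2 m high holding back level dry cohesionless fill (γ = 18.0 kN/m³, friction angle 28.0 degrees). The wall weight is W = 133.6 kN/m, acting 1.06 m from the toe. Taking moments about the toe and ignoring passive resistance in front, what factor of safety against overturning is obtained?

3.99

K_a = tan²(45° − 28.0°/2) = 0.3610.
P_a = ½K_aγH² = 0.5×0.3610×18.0×3.2² = 33.27 kN/m, acting at H/3 = 1.067 m above the base.
Overturning moment M_o = P_a × H/3 = 33.27 × 1.067 = 35.49.
Resisting moment M_r = W × 1.06 = 133.6 × 1.06 = 141.6.
FS_overturning = M_r/M_o = 141.6/35.49 = 3.990.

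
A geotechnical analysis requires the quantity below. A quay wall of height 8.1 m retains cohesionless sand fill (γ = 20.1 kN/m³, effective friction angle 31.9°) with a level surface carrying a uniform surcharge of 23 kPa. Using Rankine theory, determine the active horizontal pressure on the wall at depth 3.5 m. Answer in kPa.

28.8 kPa

K_a = (1 − sin φ)/(1 + sin φ) = 0.3085.
σ_v = γz + q = 20.1 × 3.5 + 23 = 93.35 kPa.
σ_h = K_a σ_v = 0.3085 × 93.35 = 28.80 kPa.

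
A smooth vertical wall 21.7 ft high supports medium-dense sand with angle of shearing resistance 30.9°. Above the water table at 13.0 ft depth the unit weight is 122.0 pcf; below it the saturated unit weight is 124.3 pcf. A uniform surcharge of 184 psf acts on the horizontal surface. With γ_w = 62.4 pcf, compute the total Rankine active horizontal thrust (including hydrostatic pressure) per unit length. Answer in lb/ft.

12100 lb/ft

K_a = tan²(45° − φ/2) = 0.3214.
γ' = 124.3 − 62.4 = 61.90 pcf. h₂ = H − d_w = 8.7 ft.
σ'_h: at surface K_a·q = 59.14; at WT K_a(q+γd_w) = 568.9; at base K_a(q+γd_w+γ'h₂) = 742.0 psf.
P₁ = ½(59.14+568.9)×13.0 = 4082; P₂ = ½(568.9+742.0)×8.7 = 5702; P_w = ½γ_w h₂² = 2362.
Total = 4082+5702+2362 = 12150 lb/ft.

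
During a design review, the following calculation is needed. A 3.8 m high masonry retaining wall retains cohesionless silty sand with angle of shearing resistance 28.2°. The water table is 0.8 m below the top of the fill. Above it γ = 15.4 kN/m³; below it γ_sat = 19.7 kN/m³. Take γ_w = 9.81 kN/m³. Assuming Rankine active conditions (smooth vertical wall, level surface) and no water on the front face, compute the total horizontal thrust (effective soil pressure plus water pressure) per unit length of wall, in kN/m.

75.1 kN/m

K_a = tan²(45° − φ/2) = 0.3582.
γ' = 19.7 − 9.81 = 9.890 kN/m³. Depth below WT = 3.0 m.
σ'_h at WT = K_a γ d_w = 4.413 kPa; at base = 4.413 + K_a γ' × 3.0 = 15.04 kPa.
P₁ (0–0.8 m) = ½×4.413×0.8 = 1.765. P₂ (0.8–3.8 m) = ½(4.413+15.04)×3.0 = 29.18.
P_w = ½ γ_w h₂² = 0.5×9.81×3.0² = 44.14. Total = 1.765+29.18+44.14 = 75.09 kN/m.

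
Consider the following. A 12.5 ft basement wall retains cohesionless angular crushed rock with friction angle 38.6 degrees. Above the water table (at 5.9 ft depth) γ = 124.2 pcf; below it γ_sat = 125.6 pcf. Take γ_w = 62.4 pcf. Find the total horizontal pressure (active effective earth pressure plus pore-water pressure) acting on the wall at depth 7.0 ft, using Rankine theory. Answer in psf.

254 psf

K_a = (1 − sin φ)/(1 + sin φ) = 0.2316.
γ' = 125.6 − 62.4 = 63.20 pcf.
Effective vertical stress at 7.0 ft: σ'_v = 124.2×5.9 + 63.20×1.10 = 802.3 psf.
σ'_h = K_a σ'_v = 0.2316 × 802.3 = 185.8 psf; u = γ_w × 1.10 = 68.64 psf.
Total σ_h = 185.8 + 68.64 = 254.5 psf.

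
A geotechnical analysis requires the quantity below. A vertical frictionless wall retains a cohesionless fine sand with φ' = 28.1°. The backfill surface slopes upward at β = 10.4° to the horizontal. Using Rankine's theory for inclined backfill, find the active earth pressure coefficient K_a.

0.380

K_a = cos β · (cos β − √(cos²β − cos²φ)) / (cos β + √(cos²β − cos²φ)).
cos β = 0.9836, cos φ = 0.8821, √(cos²β − cos²φ) = 0.4350.
K_a = 0.9836 × (0.9836 − 0.4350)/(0.9836 + 0.4350) = 0.3803.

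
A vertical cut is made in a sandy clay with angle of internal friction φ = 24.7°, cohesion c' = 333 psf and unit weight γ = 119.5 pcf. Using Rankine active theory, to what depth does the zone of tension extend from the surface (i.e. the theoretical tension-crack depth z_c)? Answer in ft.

K_a = tan²(45° − 24.7°/2) = 0.4106; √K_a = 0.6408.
The active pressure is zero where K_a γ z = 2c√K_a, so z_c = 2c/(γ√K_a) = 2×333/(119.5×0.6408) = 8.698 ft.

8.70 ft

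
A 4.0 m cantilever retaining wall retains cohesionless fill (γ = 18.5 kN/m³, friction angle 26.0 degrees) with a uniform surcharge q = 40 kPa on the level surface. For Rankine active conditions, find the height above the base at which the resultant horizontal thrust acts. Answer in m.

1.68 m

K_a = 0.3905.
Triangular part P₁ = ½K_aγH² = 57.79 at H/3 = 1.333 m; rectangular part P₂ = K_a q H = 62.47 at H/2 = 2.000 m.
ȳ = (P₁·1.333 + P₂·2.000)/(P₁+P₂) = 1.680 m.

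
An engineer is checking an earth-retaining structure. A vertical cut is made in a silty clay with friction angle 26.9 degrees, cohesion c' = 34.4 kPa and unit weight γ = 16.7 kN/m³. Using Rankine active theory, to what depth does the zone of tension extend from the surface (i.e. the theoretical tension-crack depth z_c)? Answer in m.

K_a = tan²(45° − 26.9°/2) = 0.3770; √K_a = 0.6140.
The active pressure is zero where K_a γ z = 2c√K_a, so z_c = 2c/(γ√K_a) = 2×34.4/(16.7×0.6140) = 6.710 m.

6.71 m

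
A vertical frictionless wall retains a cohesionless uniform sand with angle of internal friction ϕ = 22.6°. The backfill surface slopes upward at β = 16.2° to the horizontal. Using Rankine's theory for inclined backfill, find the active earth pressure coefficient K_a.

K_a = cos β · (cos β − √(cos²β − cos²φ)) / (cos β + √(cos²β − cos²φ)).
cos β = 0.9603, cos φ = 0.9232, √(cos²β − cos²φ) = 0.2643.
K_a = 0.9603 × (0.9603 − 0.2643)/(0.9603 + 0.2643) = 0.5458.

0.546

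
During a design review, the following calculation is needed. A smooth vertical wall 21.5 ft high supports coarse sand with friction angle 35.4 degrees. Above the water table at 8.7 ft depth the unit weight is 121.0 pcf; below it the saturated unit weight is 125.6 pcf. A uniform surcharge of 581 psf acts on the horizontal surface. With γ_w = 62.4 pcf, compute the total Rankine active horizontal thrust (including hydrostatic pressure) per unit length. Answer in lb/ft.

14600 lb/ft

K_a = tan²(45° − φ/2) = 0.2664.
γ' = 125.6 − 62.4 = 63.20 pcf. h₂ = H − d_w = 12.8 ft.
σ'_h: at surface K_a·q = 154.8; at WT K_a(q+γd_w) = 435.2; at base K_a(q+γd_w+γ'h₂) = 650.7 psf.
P₁ = ½(154.8+435.2)×8.7 = 2566; P₂ = ½(435.2+650.7)×12.8 = 6950; P_w = ½γ_w h₂² = 5112.
Total = 2566+6950+5112 = 14630 lb/ft.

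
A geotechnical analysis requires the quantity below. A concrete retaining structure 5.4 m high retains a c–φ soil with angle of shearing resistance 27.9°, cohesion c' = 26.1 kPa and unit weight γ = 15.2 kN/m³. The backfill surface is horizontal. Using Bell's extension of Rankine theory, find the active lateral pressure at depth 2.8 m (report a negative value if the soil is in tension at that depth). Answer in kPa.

K_a = (1 − sin φ)/(1 + sin φ) = 0.3625.
σ_a = K_a γ z − 2c√K_a = 0.3625×15.2×2.8 − 2×26.1×0.6020 = -16.00 kPa.

-16.0 kPa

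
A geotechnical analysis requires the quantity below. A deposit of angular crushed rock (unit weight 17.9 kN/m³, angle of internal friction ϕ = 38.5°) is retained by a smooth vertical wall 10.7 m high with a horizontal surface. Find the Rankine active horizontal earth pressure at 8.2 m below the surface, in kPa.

34.1 kPa

K_a = (1 − sin φ)/(1 + sin φ) = 0.2327.
σ_h = K_a γ z = 0.2327 × 17.9 × 8.2 = 34.15 kPa.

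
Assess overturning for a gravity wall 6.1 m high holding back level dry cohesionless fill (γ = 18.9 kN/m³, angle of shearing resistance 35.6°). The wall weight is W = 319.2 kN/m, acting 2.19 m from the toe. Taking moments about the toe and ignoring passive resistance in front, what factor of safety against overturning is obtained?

K_a = tan²(45° − 35.6°/2) = 0.2641.
P_a = ½K_aγH² = 0.5×0.2641×18.9×6.1² = 92.88 kN/m, acting at H/3 = 2.033 m above the base.
Overturning moment M_o = P_a × H/3 = 92.88 × 2.033 = 188.8.
Resisting moment M_r = W × 2.19 = 319.2 × 2.19 = 699.0.
FS_overturning = M_r/M_o = 699.0/188.8 = 3.702.

3.70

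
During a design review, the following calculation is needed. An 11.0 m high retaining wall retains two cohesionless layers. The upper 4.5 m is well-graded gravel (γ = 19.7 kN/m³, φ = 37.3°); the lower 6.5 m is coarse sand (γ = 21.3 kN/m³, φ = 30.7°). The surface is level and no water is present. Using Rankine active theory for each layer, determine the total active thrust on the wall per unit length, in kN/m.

381 kN/m

K_a1 = tan²(45°−37.3°/2) = 0.2453; K_a2 = tan²(45°−30.7°/2) = 0.3240.
Layer 1: σ at base = K_a1 γ₁ h₁ = 21.75 kPa; P₁ = ½×21.75×4.5 = 48.94.
Layer 2: σ_v at top = γ₁h₁ = 88.65; σ_h top = K_a2×88.65 = 28.73; σ_h base = K_a2×(88.65+21.3×6.5) = 73.59.
P₂ = ½(28.73+73.59)×6.5 = 332.5. Total P_a = 48.94+332.5 = 381.4 kN/m.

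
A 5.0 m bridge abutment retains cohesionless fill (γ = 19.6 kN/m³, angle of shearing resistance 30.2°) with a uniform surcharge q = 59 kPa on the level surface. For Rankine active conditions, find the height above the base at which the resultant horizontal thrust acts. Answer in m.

K_a = 0.3307.
Triangular part P₁ = ½K_aγH² = 81.01 at H/3 = 1.667 m; rectangular part P₂ = K_a q H = 97.54 at H/2 = 2.500 m.
ȳ = (P₁·1.667 + P₂·2.500)/(P₁+P₂) = 2.122 m.

2.12 m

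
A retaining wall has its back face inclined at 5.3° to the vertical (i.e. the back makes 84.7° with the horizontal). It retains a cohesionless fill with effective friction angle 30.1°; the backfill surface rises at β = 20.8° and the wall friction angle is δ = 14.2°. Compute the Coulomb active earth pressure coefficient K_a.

K_a = sin²(α+φ) / [sin²α · sin(α−δ) · (1 + √{sin(φ+δ)sin(φ−β) / (sin(α−δ)sin(α+β))})²].
With α = 84.7°, φ = 30.1°, δ = 14.2°, β = 20.8°: K_a = 0.4820.

0.482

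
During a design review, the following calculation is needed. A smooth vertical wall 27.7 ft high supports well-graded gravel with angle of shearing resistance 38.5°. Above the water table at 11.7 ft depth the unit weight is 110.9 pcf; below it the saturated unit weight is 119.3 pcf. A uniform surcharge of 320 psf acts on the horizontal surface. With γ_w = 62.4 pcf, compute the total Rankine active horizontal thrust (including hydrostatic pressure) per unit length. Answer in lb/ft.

18300 lb/ft

K_a = tan²(45° − φ/2) = 0.2327.
γ' = 119.3 − 62.4 = 56.90 pcf. h₂ = H − d_w = 16.0 ft.
σ'_h: at surface K_a·q = 74.45; at WT K_a(q+γd_w) = 376.3; at base K_a(q+γd_w+γ'h₂) = 588.1 psf.
P₁ = ½(74.45+376.3)×11.7 = 2637; P₂ = ½(376.3+588.1)×16.0 = 7716; P_w = ½γ_w h₂² = 7987.
Total = 2637+7716+7987 = 18340 lb/ft.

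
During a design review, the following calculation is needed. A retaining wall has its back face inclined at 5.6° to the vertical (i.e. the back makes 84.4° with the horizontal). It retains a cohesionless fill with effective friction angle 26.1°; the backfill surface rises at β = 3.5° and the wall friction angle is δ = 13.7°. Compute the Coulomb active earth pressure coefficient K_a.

0.411

K_a = sin²(α+φ) / [sin²α · sin(α−δ) · (1 + √{sin(φ+δ)sin(φ−β) / (sin(α−δ)sin(α+β))})²].
With α = 84.4°, φ = 26.1°, δ = 13.7°, β = 3.5°: K_a = 0.4112.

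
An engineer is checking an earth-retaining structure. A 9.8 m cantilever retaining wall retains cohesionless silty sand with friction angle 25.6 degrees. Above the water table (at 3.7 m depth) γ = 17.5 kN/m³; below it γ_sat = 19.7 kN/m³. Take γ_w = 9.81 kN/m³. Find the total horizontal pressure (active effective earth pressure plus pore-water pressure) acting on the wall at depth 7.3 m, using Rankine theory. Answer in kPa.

75.1 kPa

K_a = (1 − sin φ)/(1 + sin φ) = 0.3966.
γ' = 19.7 − 9.81 = 9.890 kN/m³.
Effective vertical stress at 7.3 m: σ'_v = 17.5×3.7 + 9.890×3.60 = 100.4 kPa.
σ'_h = K_a σ'_v = 0.3966 × 100.4 = 39.80 kPa; u = γ_w × 3.60 = 35.32 kPa.
Total σ_h = 39.80 + 35.32 = 75.11 kPa.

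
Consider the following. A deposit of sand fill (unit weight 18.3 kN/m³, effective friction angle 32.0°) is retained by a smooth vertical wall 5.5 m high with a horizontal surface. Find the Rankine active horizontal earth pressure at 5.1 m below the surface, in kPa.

28.7 kPa

K_a = (1 − sin φ)/(1 + sin φ) = 0.3073.
σ_h = K_a γ z = 0.3073 × 18.3 × 5.1 = 28.68 kPa.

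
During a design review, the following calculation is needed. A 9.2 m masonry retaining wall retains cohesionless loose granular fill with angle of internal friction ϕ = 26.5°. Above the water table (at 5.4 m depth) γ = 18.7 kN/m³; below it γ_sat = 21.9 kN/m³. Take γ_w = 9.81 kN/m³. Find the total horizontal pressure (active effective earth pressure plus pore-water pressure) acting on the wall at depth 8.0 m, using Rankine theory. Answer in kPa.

K_a = (1 − sin φ)/(1 + sin φ) = 0.3829.
γ' = 21.9 − 9.81 = 12.09 kN/m³.
Effective vertical stress at 8.0 m: σ'_v = 18.7×5.4 + 12.09×2.60 = 132.4 kPa.
σ'_h = K_a σ'_v = 0.3829 × 132.4 = 50.71 kPa; u = γ_w × 2.60 = 25.51 kPa.
Total σ_h = 50.71 + 25.51 = 76.21 kPa.

76.2 kPa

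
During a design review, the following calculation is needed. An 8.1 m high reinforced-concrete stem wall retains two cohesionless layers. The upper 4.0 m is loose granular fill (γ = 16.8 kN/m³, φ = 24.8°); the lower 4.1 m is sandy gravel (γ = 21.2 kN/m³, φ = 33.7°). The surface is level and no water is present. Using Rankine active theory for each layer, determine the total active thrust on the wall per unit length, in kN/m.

185 kN/m

K_a1 = tan²(45°−24.8°/2) = 0.4090; K_a2 = tan²(45°−33.7°/2) = 0.2863.
Layer 1: σ at base = K_a1 γ₁ h₁ = 27.48 kPa; P₁ = ½×27.48×4.0 = 54.97.
Layer 2: σ_v at top = γ₁h₁ = 67.20; σ_h top = K_a2×67.20 = 19.24; σ_h base = K_a2×(67.20+21.2×4.1) = 44.12.
P₂ = ½(19.24+44.12)×4.1 = 129.9. Total P_a = 54.97+129.9 = 184.9 kN/m.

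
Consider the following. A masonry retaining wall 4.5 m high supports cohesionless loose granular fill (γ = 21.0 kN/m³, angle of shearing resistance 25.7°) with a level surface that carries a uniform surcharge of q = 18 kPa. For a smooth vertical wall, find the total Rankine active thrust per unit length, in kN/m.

116 kN/m

K_a = tan²(45° − φ/2) = 0.3950.
Soil triangle: ½ K_a γ H² = 0.5×0.3950×21.0×4.5² = 83.99 kN/m.
Surcharge rectangle: K_a q H = 0.3950×18×4.5 = 32.00 kN/m.
Total = 83.99 + 32.00 = 116.0 kN/m.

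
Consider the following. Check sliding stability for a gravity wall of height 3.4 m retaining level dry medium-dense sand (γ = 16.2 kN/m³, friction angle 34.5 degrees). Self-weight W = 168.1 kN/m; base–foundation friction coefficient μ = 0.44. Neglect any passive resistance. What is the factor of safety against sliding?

K_a = tan²(45° − 34.5°/2) = 0.2768.
P_a = ½K_aγH² = 0.5×0.2768×16.2×3.4² = 25.92 kN/m, acting at H/3 = 1.133 m above the base.
FS_sliding = μW / P_a = 0.44×168.1 / 25.92 = 2.854.

2.85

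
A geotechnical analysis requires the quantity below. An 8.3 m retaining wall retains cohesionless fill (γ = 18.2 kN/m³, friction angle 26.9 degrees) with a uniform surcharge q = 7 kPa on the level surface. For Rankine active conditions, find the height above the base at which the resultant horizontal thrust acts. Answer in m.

2.88 m

K_a = 0.3770.
Triangular part P₁ = ½K_aγH² = 236.3 at H/3 = 2.767 m; rectangular part P₂ = K_a q H = 21.90 at H/2 = 4.150 m.
ȳ = (P₁·2.767 + P₂·4.150)/(P₁+P₂) = 2.884 m.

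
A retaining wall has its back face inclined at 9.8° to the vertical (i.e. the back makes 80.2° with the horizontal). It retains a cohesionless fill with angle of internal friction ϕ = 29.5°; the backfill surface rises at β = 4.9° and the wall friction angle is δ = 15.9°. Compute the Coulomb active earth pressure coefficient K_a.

K_a = sin²(α+φ) / [sin²α · sin(α−δ) · (1 + √{sin(φ+δ)sin(φ−β) / (sin(α−δ)sin(α+β))})²].
With α = 80.2°, φ = 29.5°, δ = 15.9°, β = 4.9°: K_a = 0.4086.

0.409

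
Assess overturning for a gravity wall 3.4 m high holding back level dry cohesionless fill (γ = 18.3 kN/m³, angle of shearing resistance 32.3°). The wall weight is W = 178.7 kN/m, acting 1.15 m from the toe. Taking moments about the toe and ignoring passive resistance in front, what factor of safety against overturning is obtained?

5.65

K_a = tan²(45° − 32.3°/2) = 0.3035.
P_a = ½K_aγH² = 0.5×0.3035×18.3×3.4² = 32.10 kN/m, acting at H/3 = 1.133 m above the base.
Overturning moment M_o = P_a × H/3 = 32.10 × 1.133 = 36.38.
Resisting moment M_r = W × 1.15 = 178.7 × 1.15 = 205.5.
FS_overturning = M_r/M_o = 205.5/36.38 = 5.649.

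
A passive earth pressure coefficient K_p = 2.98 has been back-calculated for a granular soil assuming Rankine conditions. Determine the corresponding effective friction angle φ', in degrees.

K_p = (1+sin φ)/(1−sin φ) ⇒ sin φ = (K_p − 1)/(K_p + 1) = 0.4975.
φ = arcsin(0.4975) = 29.83°.

29.8°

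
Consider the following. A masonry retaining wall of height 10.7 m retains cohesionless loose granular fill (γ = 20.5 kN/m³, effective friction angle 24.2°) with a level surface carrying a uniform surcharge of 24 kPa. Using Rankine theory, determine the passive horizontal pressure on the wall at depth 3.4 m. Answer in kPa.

224 kPa

K_p = (1 + sin φ)/(1 − sin φ) = 2.389.
σ_v = γz + q = 20.5 × 3.4 + 24 = 93.70 kPa.
σ_h = K_p σ_v = 2.389 × 93.70 = 223.9 kPa.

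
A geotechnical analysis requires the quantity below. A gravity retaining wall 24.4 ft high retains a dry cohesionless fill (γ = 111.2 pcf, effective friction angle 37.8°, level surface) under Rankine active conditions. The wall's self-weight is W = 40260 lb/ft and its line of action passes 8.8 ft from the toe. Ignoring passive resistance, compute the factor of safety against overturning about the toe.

K_a = tan²(45° − 37.8°/2) = 0.2400.
P_a = ½K_aγH² = 0.5×0.2400×111.2×24.4² = 7944 lb/ft, acting at H/3 = 8.133 ft above the base.
Overturning moment M_o = P_a × H/3 = 7944 × 8.133 = 64610.
Resisting moment M_r = W × 8.8 = 40260 × 8.8 = 354300.
FS_overturning = M_r/M_o = 354300/64610 = 5.483.

5.48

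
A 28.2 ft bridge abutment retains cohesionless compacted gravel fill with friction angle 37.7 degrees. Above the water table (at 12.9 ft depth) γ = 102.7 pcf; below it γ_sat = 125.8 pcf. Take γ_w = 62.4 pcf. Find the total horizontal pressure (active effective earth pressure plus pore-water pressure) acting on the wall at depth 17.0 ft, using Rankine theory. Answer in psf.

K_a = (1 − sin φ)/(1 + sin φ) = 0.2411.
γ' = 125.8 − 62.4 = 63.40 pcf.
Effective vertical stress at 17.0 ft: σ'_v = 102.7×12.9 + 63.40×4.10 = 1585 psf.
σ'_h = K_a σ'_v = 0.2411 × 1585 = 382.0 psf; u = γ_w × 4.10 = 255.8 psf.
Total σ_h = 382.0 + 255.8 = 637.9 psf.

638 psf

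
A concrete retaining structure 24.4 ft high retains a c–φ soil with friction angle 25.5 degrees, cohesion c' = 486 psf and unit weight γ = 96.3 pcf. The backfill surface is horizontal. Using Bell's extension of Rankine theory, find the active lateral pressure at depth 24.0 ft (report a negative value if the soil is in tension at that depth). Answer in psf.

307 psf

K_a = (1 − sin φ)/(1 + sin φ) = 0.3981.
σ_a = K_a γ z − 2c√K_a = 0.3981×96.3×24.0 − 2×486×0.6310 = 306.8 psf.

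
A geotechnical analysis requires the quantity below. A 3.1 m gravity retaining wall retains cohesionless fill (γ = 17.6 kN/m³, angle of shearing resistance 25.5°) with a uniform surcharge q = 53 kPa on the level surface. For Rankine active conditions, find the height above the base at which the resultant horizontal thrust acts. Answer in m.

K_a = 0.3981.
Triangular part P₁ = ½K_aγH² = 33.67 at H/3 = 1.033 m; rectangular part P₂ = K_a q H = 65.41 at H/2 = 1.550 m.
ȳ = (P₁·1.033 + P₂·1.550)/(P₁+P₂) = 1.374 m.

1.37 m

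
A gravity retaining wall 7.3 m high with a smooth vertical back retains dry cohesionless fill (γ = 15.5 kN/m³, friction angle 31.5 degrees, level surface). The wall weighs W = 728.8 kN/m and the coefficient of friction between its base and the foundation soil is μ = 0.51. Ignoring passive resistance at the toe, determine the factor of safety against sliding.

K_a = tan²(45° − 31.5°/2) = 0.3136.
P_a = ½K_aγH² = 0.5×0.3136×15.5×7.3² = 129.5 kN/m, acting at H/3 = 2.433 m above the base.
FS_sliding = μW / P_a = 0.51×728.8 / 129.5 = 2.870.

2.87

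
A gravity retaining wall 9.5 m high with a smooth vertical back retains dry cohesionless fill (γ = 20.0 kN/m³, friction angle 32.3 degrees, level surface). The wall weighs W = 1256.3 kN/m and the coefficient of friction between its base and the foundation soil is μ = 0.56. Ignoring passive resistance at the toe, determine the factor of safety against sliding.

2.57

K_a = tan²(45° − 32.3°/2) = 0.3035.
P_a = ½K_aγH² = 0.5×0.3035×20.0×9.5² = 273.9 kN/m, acting at H/3 = 3.167 m above the base.
FS_sliding = μW / P_a = 0.56×1256.3 / 273.9 = 2.569.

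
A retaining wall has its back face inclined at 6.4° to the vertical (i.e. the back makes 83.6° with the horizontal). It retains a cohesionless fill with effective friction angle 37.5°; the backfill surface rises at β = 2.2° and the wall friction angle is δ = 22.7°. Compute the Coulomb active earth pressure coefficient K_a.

0.275

K_a = sin²(α+φ) / [sin²α · sin(α−δ) · (1 + √{sin(φ+δ)sin(φ−β) / (sin(α−δ)sin(α+β))})²].
With α = 83.6°, φ = 37.5°, δ = 22.7°, β = 2.2°: K_a = 0.2747.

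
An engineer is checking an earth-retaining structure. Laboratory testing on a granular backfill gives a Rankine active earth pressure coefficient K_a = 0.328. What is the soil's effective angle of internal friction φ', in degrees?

K_a = tan²(45° − φ/2) ⇒ 45° − φ/2 = arctan(√0.328) = 29.80°.
φ = 2(45° − 29.80°) = 30.40°.

30.4°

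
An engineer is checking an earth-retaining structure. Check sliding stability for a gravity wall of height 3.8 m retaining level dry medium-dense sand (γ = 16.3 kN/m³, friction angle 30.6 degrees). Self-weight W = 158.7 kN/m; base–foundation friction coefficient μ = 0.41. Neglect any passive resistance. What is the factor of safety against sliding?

K_a = tan²(45° − 30.6°/2) = 0.3253.
P_a = ½K_aγH² = 0.5×0.3253×16.3×3.8² = 38.29 kN/m, acting at H/3 = 1.267 m above the base.
FS_sliding = μW / P_a = 0.41×158.7 / 38.29 = 1.699.

1.70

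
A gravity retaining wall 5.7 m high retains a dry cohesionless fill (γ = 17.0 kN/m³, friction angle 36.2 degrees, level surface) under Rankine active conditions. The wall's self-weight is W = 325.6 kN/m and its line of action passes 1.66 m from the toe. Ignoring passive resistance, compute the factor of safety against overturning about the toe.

4.00

K_a = tan²(45° − 36.2°/2) = 0.2574.
P_a = ½K_aγH² = 0.5×0.2574×17.0×5.7² = 71.08 kN/m, acting at H/3 = 1.900 m above the base.
Overturning moment M_o = P_a × H/3 = 71.08 × 1.900 = 135.1.
Resisting moment M_r = W × 1.66 = 325.6 × 1.66 = 540.5.
FS_overturning = M_r/M_o = 540.5/135.1 = 4.002.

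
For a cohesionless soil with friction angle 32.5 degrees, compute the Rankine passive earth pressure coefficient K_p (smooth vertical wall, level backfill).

3.32

K_p = (1 + sin φ)/(1 − sin φ) = tan²(45° + 32.5°/2) = 3.322.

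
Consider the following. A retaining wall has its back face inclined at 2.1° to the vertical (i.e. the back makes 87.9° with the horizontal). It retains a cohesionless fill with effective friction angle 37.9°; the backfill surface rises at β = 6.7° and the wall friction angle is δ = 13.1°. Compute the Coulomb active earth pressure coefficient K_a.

0.252

K_a = sin²(α+φ) / [sin²α · sin(α−δ) · (1 + √{sin(φ+δ)sin(φ−β) / (sin(α−δ)sin(α+β))})²].
With α = 87.9°, φ = 37.9°, δ = 13.1°, β = 6.7°: K_a = 0.2517.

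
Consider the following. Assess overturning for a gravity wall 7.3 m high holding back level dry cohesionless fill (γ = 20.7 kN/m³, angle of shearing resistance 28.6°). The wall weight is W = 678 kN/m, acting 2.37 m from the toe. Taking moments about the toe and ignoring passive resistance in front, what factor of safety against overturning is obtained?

K_a = tan²(45° − 28.6°/2) = 0.3525.
P_a = ½K_aγH² = 0.5×0.3525×20.7×7.3² = 194.4 kN/m, acting at H/3 = 2.433 m above the base.
Overturning moment M_o = P_a × H/3 = 194.4 × 2.433 = 473.2.
Resisting moment M_r = W × 2.37 = 678 × 2.37 = 1607.
FS_overturning = M_r/M_o = 1607/473.2 = 3.396.

3.40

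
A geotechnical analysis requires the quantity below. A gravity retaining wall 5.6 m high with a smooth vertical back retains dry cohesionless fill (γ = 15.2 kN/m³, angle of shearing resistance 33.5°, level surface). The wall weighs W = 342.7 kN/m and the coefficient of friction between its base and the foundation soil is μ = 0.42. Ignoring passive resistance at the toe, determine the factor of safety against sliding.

2.09

K_a = tan²(45° − 33.5°/2) = 0.2887.
P_a = ½K_aγH² = 0.5×0.2887×15.2×5.6² = 68.81 kN/m, acting at H/3 = 1.867 m above the base.
FS_sliding = μW / P_a = 0.42×342.7 / 68.81 = 2.092.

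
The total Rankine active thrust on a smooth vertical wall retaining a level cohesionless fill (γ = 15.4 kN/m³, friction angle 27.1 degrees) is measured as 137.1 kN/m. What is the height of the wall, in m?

K_a = 0.3741. P_a = ½ K_a γ H² ⇒ H = √(2P_a/(K_a γ)).
H = √(2×137.1/(0.3741×15.4)) = 6.899 m.

6.90 m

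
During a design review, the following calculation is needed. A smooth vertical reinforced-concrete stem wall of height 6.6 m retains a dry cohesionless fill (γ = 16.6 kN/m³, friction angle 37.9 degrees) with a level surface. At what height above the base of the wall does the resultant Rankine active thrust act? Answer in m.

K_a = 0.2389.
The pressure distribution is triangular, so the resultant acts at H/3 above the base = 6.6/3 = 2.200 m.

2.20 m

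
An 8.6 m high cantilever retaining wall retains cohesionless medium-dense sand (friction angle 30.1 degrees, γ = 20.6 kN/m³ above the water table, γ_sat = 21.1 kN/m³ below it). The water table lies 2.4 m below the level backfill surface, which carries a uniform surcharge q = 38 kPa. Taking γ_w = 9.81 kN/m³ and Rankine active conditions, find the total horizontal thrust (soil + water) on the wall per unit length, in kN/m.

K_a = tan²(45° − φ/2) = 0.3320.
γ' = 21.1 − 9.81 = 11.29 kN/m³. h₂ = H − d_w = 6.2 m.
σ'_h: at surface K_a·q = 12.62; at WT K_a(q+γd_w) = 29.03; at base K_a(q+γd_w+γ'h₂) = 52.27 kPa.
P₁ = ½(12.62+29.03)×2.4 = 49.97; P₂ = ½(29.03+52.27)×6.2 = 252.0; P_w = ½γ_w h₂² = 188.5.
Total = 49.97+252.0+188.5 = 490.5 kN/m.

491 kN/m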